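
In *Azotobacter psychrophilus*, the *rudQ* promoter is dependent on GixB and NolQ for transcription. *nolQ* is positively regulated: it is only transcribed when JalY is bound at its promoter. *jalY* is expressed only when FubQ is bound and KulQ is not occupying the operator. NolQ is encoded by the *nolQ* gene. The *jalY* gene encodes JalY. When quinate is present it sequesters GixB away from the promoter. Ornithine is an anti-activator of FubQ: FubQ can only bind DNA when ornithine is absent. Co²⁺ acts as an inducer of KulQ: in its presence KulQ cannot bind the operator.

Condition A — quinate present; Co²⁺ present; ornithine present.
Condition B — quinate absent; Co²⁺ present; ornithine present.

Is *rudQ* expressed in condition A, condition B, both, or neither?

Condition A:
Quinate is present, so GixB is inactive.
Co²⁺ is present, so KulQ is inactive.
Ornithine is present, so FubQ is inactive.
Required activator FubQ is absent, so *jalY* is not transcribed.
So JalY is not produced.
Required activator JalY is absent, so *nolQ* is not transcribed.
So NolQ is not produced.
Required activator GixB is absent, so *rudQ* is not transcribed.
→ *rudQ* is OFF in A.
Condition B:
Quinate is absent, so GixB is active.
Co²⁺ is present, so KulQ is inactive.
Ornithine is present, so FubQ is inactive.
Required activator FubQ is absent, so *jalY* is not transcribed.
So JalY is not produced.
Required activator JalY is absent, so *nolQ* is not transcribed.
So NolQ is not produced.
Required activator NolQ is absent, so *rudQ* is not transcribed.
→ *rudQ* is OFF in B.

neither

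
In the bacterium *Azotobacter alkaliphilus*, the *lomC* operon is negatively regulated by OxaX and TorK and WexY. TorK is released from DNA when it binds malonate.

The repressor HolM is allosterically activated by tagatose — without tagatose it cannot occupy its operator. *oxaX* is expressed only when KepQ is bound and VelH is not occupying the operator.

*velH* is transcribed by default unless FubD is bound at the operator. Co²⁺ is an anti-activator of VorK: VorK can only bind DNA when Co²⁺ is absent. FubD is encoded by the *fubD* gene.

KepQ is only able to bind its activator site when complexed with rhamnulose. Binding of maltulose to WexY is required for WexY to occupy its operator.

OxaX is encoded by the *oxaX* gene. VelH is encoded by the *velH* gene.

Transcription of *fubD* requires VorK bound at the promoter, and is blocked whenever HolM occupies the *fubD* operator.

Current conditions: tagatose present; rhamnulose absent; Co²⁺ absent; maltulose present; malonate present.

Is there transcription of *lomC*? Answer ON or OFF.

Rhamnulose is absent, so KepQ is inactive.
Tagatose is present, so HolM is active.
Co²⁺ is absent, so VorK is active.
With repressor HolM bound, *fubD* is not transcribed.
So FubD is not produced.
With no repressor bound, *velH* is transcribed.
So VelH is produced and active.
With repressor VelH bound, *oxaX* is not transcribed.
So OxaX is not produced.
Malonate is present, so TorK is inactive.
Maltulose is present, so WexY is active.
With repressor WexY bound, *lomC* is not transcribed.

OFF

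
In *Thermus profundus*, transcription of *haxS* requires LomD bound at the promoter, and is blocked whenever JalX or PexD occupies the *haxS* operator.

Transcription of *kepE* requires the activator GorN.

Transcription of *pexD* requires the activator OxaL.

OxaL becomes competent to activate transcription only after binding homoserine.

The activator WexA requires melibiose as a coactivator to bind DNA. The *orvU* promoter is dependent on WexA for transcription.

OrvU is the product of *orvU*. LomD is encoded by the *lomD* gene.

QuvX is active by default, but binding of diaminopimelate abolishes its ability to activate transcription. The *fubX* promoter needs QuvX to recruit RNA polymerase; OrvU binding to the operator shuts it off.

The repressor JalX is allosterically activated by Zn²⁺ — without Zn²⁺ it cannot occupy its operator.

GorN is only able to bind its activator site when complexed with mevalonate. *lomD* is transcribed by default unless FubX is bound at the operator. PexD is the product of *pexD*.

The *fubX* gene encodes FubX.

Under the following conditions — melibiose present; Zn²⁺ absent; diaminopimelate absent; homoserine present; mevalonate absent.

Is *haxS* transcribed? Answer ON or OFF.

OFF

Melibiose is present, so WexA is active.
No repressor is bound and WexA is active, so *orvU* is transcribed.
So OrvU is produced and active.
Diaminopimelate is absent, so QuvX is active.
With repressor OrvU bound, *fubX* is not transcribed.
So FubX is not produced.
With no repressor bound, *lomD* is transcribed.
So LomD is produced and active.
Zn²⁺ is absent, so JalX is inactive.
Homoserine is present, so OxaL is active.
No repressor is bound and OxaL is active, so *pexD* is transcribed.
So PexD is produced and active.
With repressor PexD bound, *haxS* is not transcribed.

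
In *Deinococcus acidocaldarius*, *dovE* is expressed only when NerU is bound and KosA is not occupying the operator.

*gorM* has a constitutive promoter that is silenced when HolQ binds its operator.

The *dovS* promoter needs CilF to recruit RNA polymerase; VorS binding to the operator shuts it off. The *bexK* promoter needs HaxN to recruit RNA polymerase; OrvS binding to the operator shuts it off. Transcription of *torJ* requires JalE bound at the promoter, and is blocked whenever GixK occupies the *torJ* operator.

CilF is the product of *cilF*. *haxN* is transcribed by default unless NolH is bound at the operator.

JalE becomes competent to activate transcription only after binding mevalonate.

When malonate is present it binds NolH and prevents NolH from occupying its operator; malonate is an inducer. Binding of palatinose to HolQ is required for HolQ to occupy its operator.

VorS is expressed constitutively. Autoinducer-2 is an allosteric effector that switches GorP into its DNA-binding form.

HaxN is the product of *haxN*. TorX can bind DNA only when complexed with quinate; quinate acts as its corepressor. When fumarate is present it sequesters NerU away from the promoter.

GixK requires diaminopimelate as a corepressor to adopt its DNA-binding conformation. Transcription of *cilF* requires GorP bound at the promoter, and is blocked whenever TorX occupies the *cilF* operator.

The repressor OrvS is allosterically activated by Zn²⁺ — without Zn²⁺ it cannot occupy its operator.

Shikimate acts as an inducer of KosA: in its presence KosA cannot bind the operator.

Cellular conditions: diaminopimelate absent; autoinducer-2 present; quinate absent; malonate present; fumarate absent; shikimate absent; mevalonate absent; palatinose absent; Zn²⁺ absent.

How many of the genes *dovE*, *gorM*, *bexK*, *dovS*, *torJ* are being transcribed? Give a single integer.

2

Shikimate is absent, so KosA is active.
Fumarate is absent, so NerU is active.
With repressor KosA bound, *dovE* is not transcribed.
→ *dovE* is OFF.
Palatinose is absent, so HolQ is inactive.
With no repressor bound, *gorM* is transcribed.
→ *gorM* is ON.
Malonate is present, so NolH is inactive.
With no repressor bound, *haxN* is transcribed.
So HaxN is produced and active.
Zn²⁺ is absent, so OrvS is inactive.
No repressor is bound and HaxN is active, so *bexK* is transcribed.
→ *bexK* is ON.
Autoinducer-2 is present, so GorP is active.
Quinate is absent, so TorX is inactive.
No repressor is bound and GorP is active, so *cilF* is transcribed.
So CilF is produced and active.
VorS is produced constitutively and is active.
With repressor VorS bound, *dovS* is not transcribed.
→ *dovS* is OFF.
Diaminopimelate is absent, so GixK is inactive.
Mevalonate is absent, so JalE is inactive.
Required activator JalE is absent, so *torJ* is not transcribed.
→ *torJ* is OFF.
2 of the 5 genes are transcribed.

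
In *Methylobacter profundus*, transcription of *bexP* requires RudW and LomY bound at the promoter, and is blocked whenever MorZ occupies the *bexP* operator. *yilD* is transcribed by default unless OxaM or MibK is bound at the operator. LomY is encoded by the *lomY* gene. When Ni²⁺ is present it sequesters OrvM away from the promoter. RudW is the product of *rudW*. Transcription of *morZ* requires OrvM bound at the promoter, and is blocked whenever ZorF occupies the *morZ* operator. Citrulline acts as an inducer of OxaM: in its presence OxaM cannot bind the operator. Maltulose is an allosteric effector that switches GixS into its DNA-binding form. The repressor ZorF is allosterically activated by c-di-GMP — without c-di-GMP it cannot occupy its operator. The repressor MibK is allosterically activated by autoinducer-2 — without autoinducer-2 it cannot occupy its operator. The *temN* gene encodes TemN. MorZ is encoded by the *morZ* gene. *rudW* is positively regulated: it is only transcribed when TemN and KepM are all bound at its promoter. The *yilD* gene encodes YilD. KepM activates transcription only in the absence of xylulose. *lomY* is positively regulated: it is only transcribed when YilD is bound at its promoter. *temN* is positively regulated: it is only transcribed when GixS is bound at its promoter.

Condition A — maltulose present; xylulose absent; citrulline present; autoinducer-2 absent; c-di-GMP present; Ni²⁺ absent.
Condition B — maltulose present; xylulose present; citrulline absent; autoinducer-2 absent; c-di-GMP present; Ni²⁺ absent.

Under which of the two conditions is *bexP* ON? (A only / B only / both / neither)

A only

Condition A:
Maltulose is present, so GixS is active.
No repressor is bound and GixS is active, so *temN* is transcribed.
So TemN is produced and active.
Xylulose is absent, so KepM is active.
No repressor is bound and TemN and KepM are active, so *rudW* is transcribed.
So RudW is produced and active.
Citrulline is present, so OxaM is inactive.
Autoinducer-2 is absent, so MibK is inactive.
With no repressor bound, *yilD* is transcribed.
So YilD is produced and active.
No repressor is bound and YilD is active, so *lomY* is transcribed.
So LomY is produced and active.
c-di-GMP is present, so ZorF is active.
Ni²⁺ is absent, so OrvM is active.
With repressor ZorF bound, *morZ* is not transcribed.
So MorZ is not produced.
No repressor is bound and RudW and LomY are active, so *bexP* is transcribed.
→ *bexP* is ON in A.
Condition B:
Maltulose is present, so GixS is active.
No repressor is bound and GixS is active, so *temN* is transcribed.
So TemN is produced and active.
Xylulose is present, so KepM is inactive.
Required activator KepM is absent, so *rudW* is not transcribed.
So RudW is not produced.
Citrulline is absent, so OxaM is active.
Autoinducer-2 is absent, so MibK is inactive.
With repressor OxaM bound, *yilD* is not transcribed.
So YilD is not produced.
Required activator YilD is absent, so *lomY* is not transcribed.
So LomY is not produced.
c-di-GMP is present, so ZorF is active.
Ni²⁺ is absent, so OrvM is active.
With repressor ZorF bound, *morZ* is not transcribed.
So MorZ is not produced.
Required activator RudW is absent, so *bexP* is not transcribed.
→ *bexP* is OFF in B.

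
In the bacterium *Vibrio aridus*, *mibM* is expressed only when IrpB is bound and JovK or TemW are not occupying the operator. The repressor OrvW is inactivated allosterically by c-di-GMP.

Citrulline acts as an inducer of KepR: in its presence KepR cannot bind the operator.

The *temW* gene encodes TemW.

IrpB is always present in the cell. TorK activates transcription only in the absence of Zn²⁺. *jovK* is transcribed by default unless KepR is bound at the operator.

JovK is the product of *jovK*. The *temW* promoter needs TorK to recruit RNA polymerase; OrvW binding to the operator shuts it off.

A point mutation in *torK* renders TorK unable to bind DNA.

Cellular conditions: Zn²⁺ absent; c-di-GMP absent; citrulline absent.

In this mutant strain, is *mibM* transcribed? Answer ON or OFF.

Citrulline is absent, so KepR is active.
With repressor KepR bound, *jovK* is not transcribed.
So JovK is not produced.
IrpB is produced constitutively and is active.
TorK is non-functional in this strain, so it has no effect.
c-di-GMP is absent, so OrvW is active.
With repressor OrvW bound, *temW* is not transcribed.
So TemW is not produced.
No repressor is bound and IrpB is active, so *mibM* is transcribed.

ON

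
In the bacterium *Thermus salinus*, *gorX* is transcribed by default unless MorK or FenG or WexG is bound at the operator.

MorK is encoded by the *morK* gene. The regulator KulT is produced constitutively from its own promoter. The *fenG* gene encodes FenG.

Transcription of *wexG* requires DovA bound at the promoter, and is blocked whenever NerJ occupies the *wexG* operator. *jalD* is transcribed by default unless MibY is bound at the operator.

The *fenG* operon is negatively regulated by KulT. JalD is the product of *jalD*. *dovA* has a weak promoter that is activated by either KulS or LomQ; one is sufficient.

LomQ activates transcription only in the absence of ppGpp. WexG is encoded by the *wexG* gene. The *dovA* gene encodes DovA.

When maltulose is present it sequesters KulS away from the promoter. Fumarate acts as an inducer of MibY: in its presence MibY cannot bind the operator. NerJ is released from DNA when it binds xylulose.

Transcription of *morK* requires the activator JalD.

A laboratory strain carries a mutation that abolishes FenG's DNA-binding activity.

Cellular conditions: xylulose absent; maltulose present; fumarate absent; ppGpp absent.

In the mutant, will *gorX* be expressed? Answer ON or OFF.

Fumarate is absent, so MibY is active.
With repressor MibY bound, *jalD* is not transcribed.
So JalD is not produced.
Required activator JalD is absent, so *morK* is not transcribed.
So MorK is not produced.
FenG is non-functional in this strain, so it has no effect.
Xylulose is absent, so NerJ is active.
Maltulose is present, so KulS is inactive.
ppGpp is absent, so LomQ is active.
Activator LomQ is present, so *dovA* is transcribed.
So DovA is produced and active.
With repressor NerJ bound, *wexG* is not transcribed.
So WexG is not produced.
With no repressor bound, *gorX* is transcribed.

ON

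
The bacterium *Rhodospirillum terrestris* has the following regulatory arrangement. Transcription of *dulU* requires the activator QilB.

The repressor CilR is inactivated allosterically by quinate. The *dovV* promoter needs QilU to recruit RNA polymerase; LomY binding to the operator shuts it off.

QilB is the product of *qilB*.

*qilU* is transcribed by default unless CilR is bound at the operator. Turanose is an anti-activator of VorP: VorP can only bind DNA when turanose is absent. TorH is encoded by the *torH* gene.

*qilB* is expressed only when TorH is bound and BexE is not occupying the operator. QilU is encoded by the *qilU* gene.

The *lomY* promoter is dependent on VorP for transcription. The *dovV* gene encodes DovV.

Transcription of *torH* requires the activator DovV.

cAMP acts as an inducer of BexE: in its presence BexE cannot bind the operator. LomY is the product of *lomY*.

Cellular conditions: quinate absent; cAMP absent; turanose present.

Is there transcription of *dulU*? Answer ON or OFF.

Turanose is present, so VorP is inactive.
Required activator VorP is absent, so *lomY* is not transcribed.
So LomY is not produced.
Quinate is absent, so CilR is active.
With repressor CilR bound, *qilU* is not transcribed.
So QilU is not produced.
Required activator QilU is absent, so *dovV* is not transcribed.
So DovV is not produced.
Required activator DovV is absent, so *torH* is not transcribed.
So TorH is not produced.
cAMP is absent, so BexE is active.
With repressor BexE bound, *qilB* is not transcribed.
So QilB is not produced.
Required activator QilB is absent, so *dulU* is not transcribed.

OFF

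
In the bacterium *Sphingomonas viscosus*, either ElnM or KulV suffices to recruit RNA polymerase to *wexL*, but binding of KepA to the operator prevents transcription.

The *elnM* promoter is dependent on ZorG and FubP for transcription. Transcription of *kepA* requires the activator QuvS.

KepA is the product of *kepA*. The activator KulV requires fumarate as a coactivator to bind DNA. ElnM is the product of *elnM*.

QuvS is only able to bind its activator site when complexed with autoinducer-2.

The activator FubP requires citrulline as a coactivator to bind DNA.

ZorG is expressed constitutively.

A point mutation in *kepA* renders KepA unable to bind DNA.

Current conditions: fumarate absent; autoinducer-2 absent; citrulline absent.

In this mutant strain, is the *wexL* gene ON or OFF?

ZorG is produced constitutively and is active.
Citrulline is absent, so FubP is inactive.
Required activator FubP is absent, so *elnM* is not transcribed.
So ElnM is not produced.
KepA is non-functional in this strain, so it has no effect.
Fumarate is absent, so KulV is inactive.
No activator is available at the *wexL* promoter, so *wexL* is not transcribed.

OFF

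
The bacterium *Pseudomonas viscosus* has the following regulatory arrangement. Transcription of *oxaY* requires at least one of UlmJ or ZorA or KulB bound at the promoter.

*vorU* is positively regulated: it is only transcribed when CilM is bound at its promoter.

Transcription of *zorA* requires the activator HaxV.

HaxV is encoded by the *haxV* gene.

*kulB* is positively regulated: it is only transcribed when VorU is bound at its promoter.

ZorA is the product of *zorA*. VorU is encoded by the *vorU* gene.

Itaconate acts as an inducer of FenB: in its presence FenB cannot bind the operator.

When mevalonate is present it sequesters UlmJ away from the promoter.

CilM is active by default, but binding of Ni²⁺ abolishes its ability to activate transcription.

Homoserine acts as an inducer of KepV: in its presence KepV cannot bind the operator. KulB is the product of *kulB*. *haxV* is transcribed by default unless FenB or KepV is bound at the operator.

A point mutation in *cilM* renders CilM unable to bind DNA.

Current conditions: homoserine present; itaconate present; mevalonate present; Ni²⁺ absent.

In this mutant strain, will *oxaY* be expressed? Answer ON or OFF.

Mevalonate is present, so UlmJ is inactive.
Itaconate is present, so FenB is inactive.
Homoserine is present, so KepV is inactive.
With no repressor bound, *haxV* is transcribed.
So HaxV is produced and active.
No repressor is bound and HaxV is active, so *zorA* is transcribed.
So ZorA is produced and active.
CilM is non-functional in this strain, so it has no effect.
Required activator CilM is absent, so *vorU* is not transcribed.
So VorU is not produced.
Required activator VorU is absent, so *kulB* is not transcribed.
So KulB is not produced.
Activator ZorA is present, so *oxaY* is transcribed.

ON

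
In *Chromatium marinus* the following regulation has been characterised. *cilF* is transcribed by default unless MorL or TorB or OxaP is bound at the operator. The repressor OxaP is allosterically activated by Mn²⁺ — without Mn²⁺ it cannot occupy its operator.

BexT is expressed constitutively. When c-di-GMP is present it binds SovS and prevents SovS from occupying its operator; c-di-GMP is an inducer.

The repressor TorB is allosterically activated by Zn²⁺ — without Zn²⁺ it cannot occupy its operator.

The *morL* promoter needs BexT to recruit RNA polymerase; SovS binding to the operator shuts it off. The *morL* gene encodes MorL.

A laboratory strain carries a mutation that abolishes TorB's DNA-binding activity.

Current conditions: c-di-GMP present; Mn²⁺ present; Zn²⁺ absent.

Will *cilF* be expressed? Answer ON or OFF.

OFF

c-di-GMP is present, so SovS is inactive.
BexT is produced constitutively and is active.
No repressor is bound and BexT is active, so *morL* is transcribed.
So MorL is produced and active.
TorB is non-functional in this strain, so it has no effect.
Mn²⁺ is present, so OxaP is active.
With repressor MorL bound, *cilF* is not transcribed.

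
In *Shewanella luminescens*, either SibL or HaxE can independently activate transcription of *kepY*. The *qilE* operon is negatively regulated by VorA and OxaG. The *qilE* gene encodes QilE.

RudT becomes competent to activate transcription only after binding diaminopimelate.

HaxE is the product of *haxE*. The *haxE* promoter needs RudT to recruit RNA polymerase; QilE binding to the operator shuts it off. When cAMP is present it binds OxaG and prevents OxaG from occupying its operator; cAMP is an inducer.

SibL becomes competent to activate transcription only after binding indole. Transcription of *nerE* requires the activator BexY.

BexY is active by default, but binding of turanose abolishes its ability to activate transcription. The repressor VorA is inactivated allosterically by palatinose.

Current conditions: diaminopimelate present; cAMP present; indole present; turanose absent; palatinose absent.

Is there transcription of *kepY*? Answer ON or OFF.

Indole is present, so SibL is active.
Diaminopimelate is present, so RudT is active.
Palatinose is absent, so VorA is active.
cAMP is present, so OxaG is inactive.
With repressor VorA bound, *qilE* is not transcribed.
So QilE is not produced.
No repressor is bound and RudT is active, so *haxE* is transcribed.
So HaxE is produced and active.
Activator SibL is present, so *kepY* is transcribed.

ON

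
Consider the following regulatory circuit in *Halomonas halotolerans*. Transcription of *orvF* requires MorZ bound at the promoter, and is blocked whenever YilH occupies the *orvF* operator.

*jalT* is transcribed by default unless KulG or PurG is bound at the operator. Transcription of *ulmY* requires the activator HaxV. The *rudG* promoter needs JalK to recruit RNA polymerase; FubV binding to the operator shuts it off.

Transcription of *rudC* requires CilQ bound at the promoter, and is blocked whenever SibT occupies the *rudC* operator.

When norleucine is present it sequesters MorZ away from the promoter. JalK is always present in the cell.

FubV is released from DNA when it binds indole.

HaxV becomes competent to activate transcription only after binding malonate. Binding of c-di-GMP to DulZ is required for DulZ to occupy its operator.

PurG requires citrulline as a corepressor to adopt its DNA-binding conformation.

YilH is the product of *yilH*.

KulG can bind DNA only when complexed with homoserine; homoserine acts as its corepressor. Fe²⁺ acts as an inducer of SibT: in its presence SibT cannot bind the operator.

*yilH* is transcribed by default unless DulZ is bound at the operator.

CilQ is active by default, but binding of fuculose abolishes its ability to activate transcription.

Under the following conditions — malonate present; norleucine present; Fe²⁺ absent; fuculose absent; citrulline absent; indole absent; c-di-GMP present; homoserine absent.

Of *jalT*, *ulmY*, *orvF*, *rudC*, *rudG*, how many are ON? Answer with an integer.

2

Homoserine is absent, so KulG is inactive.
Citrulline is absent, so PurG is inactive.
With no repressor bound, *jalT* is transcribed.
→ *jalT* is ON.
Malonate is present, so HaxV is active.
No repressor is bound and HaxV is active, so *ulmY* is transcribed.
→ *ulmY* is ON.
Norleucine is present, so MorZ is inactive.
c-di-GMP is present, so DulZ is active.
With repressor DulZ bound, *yilH* is not transcribed.
So YilH is not produced.
Required activator MorZ is absent, so *orvF* is not transcribed.
→ *orvF* is OFF.
Fuculose is absent, so CilQ is active.
Fe²⁺ is absent, so SibT is active.
With repressor SibT bound, *rudC* is not transcribed.
→ *rudC* is OFF.
JalK is produced constitutively and is active.
Indole is absent, so FubV is active.
With repressor FubV bound, *rudG* is not transcribed.
→ *rudG* is OFF.
2 of the 5 genes are transcribed.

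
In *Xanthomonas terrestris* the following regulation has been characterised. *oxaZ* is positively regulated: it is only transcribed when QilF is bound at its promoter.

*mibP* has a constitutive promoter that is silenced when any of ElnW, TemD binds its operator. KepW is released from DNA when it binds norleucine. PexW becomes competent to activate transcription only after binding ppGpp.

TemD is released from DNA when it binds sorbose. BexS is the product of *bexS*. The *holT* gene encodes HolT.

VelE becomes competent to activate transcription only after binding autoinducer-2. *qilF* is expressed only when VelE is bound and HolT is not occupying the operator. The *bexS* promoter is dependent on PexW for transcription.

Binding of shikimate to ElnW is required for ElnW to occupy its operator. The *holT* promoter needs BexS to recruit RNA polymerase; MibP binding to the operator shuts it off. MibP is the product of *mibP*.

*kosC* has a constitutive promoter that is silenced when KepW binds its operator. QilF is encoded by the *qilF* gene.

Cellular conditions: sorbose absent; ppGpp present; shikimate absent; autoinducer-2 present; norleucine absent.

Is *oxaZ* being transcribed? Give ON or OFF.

Shikimate is absent, so ElnW is inactive.
Sorbose is absent, so TemD is active.
With repressor TemD bound, *mibP* is not transcribed.
So MibP is not produced.
ppGpp is present, so PexW is active.
No repressor is bound and PexW is active, so *bexS* is transcribed.
So BexS is produced and active.
No repressor is bound and BexS is active, so *holT* is transcribed.
So HolT is produced and active.
Autoinducer-2 is present, so VelE is active.
With repressor HolT bound, *qilF* is not transcribed.
So QilF is not produced.
Required activator QilF is absent, so *oxaZ* is not transcribed.

OFF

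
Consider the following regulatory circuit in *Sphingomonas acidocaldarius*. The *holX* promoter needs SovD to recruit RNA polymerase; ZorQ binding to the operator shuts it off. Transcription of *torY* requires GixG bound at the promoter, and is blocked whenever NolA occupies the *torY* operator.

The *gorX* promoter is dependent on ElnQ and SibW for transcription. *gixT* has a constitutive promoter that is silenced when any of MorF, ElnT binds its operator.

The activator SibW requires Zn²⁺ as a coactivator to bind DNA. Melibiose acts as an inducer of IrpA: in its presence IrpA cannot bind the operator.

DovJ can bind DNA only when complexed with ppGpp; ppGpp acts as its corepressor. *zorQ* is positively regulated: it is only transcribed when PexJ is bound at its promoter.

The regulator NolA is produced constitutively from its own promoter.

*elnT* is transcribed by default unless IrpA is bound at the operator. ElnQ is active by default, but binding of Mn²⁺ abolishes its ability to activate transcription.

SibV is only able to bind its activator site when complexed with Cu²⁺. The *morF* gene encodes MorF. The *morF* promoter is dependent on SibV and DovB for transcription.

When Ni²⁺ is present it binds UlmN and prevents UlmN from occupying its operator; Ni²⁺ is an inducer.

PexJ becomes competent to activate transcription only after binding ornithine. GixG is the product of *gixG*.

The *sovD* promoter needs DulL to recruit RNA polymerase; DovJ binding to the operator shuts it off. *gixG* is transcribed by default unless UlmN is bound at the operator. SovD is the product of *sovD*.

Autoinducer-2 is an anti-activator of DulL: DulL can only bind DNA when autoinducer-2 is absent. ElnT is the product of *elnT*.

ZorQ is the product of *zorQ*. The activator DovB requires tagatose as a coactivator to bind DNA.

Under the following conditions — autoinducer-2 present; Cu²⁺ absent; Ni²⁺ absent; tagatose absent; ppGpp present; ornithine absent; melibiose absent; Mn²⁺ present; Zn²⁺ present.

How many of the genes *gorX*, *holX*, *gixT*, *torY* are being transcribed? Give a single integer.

Mn²⁺ is present, so ElnQ is inactive.
Zn²⁺ is present, so SibW is active.
Required activator ElnQ is absent, so *gorX* is not transcribed.
→ *gorX* is OFF.
Autoinducer-2 is present, so DulL is inactive.
ppGpp is present, so DovJ is active.
With repressor DovJ bound, *sovD* is not transcribed.
So SovD is not produced.
Ornithine is absent, so PexJ is inactive.
Required activator PexJ is absent, so *zorQ* is not transcribed.
So ZorQ is not produced.
Required activator SovD is absent, so *holX* is not transcribed.
→ *holX* is OFF.
Cu²⁺ is absent, so SibV is inactive.
Tagatose is absent, so DovB is inactive.
Required activator SibV is absent, so *morF* is not transcribed.
So MorF is not produced.
Melibiose is absent, so IrpA is active.
With repressor IrpA bound, *elnT* is not transcribed.
So ElnT is not produced.
With no repressor bound, *gixT* is transcribed.
→ *gixT* is ON.
Ni²⁺ is absent, so UlmN is active.
With repressor UlmN bound, *gixG* is not transcribed.
So GixG is not produced.
NolA is produced constitutively and is active.
With repressor NolA bound, *torY* is not transcribed.
→ *torY* is OFF.
1 of the 4 genes is transcribed.

1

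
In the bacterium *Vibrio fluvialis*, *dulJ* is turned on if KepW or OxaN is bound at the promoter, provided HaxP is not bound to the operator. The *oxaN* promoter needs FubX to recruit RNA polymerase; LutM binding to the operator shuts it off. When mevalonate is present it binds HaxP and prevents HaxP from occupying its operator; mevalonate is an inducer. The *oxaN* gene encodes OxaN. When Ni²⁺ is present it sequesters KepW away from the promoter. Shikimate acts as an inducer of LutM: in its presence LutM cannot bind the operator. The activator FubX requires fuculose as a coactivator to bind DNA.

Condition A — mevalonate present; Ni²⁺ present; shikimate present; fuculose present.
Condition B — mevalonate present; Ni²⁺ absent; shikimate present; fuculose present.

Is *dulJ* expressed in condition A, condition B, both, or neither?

Condition A:
Mevalonate is present, so HaxP is inactive.
Ni²⁺ is present, so KepW is inactive.
Shikimate is present, so LutM is inactive.
Fuculose is present, so FubX is active.
No repressor is bound and FubX is active, so *oxaN* is transcribed.
So OxaN is produced and active.
Activator OxaN is present, so *dulJ* is transcribed.
→ *dulJ* is ON in A.
Condition B:
Mevalonate is present, so HaxP is inactive.
Ni²⁺ is absent, so KepW is active.
Shikimate is present, so LutM is inactive.
Fuculose is present, so FubX is active.
No repressor is bound and FubX is active, so *oxaN* is transcribed.
So OxaN is produced and active.
Activator KepW is present, so *dulJ* is transcribed.
→ *dulJ* is ON in B.

both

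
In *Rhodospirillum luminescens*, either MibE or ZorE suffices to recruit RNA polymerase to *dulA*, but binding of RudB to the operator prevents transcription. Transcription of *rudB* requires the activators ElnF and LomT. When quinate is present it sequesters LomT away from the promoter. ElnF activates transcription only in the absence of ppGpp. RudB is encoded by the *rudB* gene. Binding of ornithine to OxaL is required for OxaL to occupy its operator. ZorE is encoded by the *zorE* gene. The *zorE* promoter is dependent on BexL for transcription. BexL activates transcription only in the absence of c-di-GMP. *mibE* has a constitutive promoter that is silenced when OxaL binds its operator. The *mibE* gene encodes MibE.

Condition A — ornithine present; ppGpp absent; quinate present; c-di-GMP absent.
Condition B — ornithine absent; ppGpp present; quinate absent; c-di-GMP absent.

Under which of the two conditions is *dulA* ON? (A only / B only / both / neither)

both

Condition A:
Ornithine is present, so OxaL is active.
With repressor OxaL bound, *mibE* is not transcribed.
So MibE is not produced.
ppGpp is absent, so ElnF is active.
Quinate is present, so LomT is inactive.
Required activator LomT is absent, so *rudB* is not transcribed.
So RudB is not produced.
c-di-GMP is absent, so BexL is active.
No repressor is bound and BexL is active, so *zorE* is transcribed.
So ZorE is produced and active.
Activator ZorE is present, so *dulA* is transcribed.
→ *dulA* is ON in A.
Condition B:
Ornithine is absent, so OxaL is inactive.
With no repressor bound, *mibE* is transcribed.
So MibE is produced and active.
ppGpp is present, so ElnF is inactive.
Quinate is absent, so LomT is active.
Required activator ElnF is absent, so *rudB* is not transcribed.
So RudB is not produced.
c-di-GMP is absent, so BexL is active.
No repressor is bound and BexL is active, so *zorE* is transcribed.
So ZorE is produced and active.
Activator MibE is present, so *dulA* is transcribed.
→ *dulA* is ON in B.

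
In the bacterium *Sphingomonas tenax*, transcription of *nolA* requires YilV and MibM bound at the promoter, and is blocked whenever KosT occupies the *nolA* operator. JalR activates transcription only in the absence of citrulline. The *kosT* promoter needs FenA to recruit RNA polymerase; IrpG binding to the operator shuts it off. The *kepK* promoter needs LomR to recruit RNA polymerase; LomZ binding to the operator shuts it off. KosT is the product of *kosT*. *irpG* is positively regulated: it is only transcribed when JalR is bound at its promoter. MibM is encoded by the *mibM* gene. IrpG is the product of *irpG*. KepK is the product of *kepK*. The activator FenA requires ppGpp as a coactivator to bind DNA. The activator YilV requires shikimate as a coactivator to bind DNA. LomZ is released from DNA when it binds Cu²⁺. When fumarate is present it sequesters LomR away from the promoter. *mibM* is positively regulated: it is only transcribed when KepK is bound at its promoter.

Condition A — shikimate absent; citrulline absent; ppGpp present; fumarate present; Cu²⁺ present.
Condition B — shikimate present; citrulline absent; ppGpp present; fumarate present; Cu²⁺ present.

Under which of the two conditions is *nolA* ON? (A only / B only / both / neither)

neither

Condition A:
Shikimate is absent, so YilV is inactive.
Citrulline is absent, so JalR is active.
No repressor is bound and JalR is active, so *irpG* is transcribed.
So IrpG is produced and active.
ppGpp is present, so FenA is active.
With repressor IrpG bound, *kosT* is not transcribed.
So KosT is not produced.
Fumarate is present, so LomR is inactive.
Cu²⁺ is present, so LomZ is inactive.
Required activator LomR is absent, so *kepK* is not transcribed.
So KepK is not produced.
Required activator KepK is absent, so *mibM* is not transcribed.
So MibM is not produced.
Required activator YilV is absent, so *nolA* is not transcribed.
→ *nolA* is OFF in A.
Condition B:
Shikimate is present, so YilV is active.
Citrulline is absent, so JalR is active.
No repressor is bound and JalR is active, so *irpG* is transcribed.
So IrpG is produced and active.
ppGpp is present, so FenA is active.
With repressor IrpG bound, *kosT* is not transcribed.
So KosT is not produced.
Fumarate is present, so LomR is inactive.
Cu²⁺ is present, so LomZ is inactive.
Required activator LomR is absent, so *kepK* is not transcribed.
So KepK is not produced.
Required activator KepK is absent, so *mibM* is not transcribed.
So MibM is not produced.
Required activator MibM is absent, so *nolA* is not transcribed.
→ *nolA* is OFF in B.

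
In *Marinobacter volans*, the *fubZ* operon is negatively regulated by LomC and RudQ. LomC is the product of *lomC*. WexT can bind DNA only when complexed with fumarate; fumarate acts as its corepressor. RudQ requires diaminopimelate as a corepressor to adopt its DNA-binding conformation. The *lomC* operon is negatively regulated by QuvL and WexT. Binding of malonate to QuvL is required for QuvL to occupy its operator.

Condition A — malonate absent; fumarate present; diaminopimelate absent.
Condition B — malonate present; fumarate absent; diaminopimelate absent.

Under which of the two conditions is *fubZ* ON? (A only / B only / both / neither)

Condition A:
Malonate is absent, so QuvL is inactive.
Fumarate is present, so WexT is active.
With repressor WexT bound, *lomC* is not transcribed.
So LomC is not produced.
Diaminopimelate is absent, so RudQ is inactive.
With no repressor bound, *fubZ* is transcribed.
→ *fubZ* is ON in A.
Condition B:
Malonate is present, so QuvL is active.
Fumarate is absent, so WexT is inactive.
With repressor QuvL bound, *lomC* is not transcribed.
So LomC is not produced.
Diaminopimelate is absent, so RudQ is inactive.
With no repressor bound, *fubZ* is transcribed.
→ *fubZ* is ON in B.

both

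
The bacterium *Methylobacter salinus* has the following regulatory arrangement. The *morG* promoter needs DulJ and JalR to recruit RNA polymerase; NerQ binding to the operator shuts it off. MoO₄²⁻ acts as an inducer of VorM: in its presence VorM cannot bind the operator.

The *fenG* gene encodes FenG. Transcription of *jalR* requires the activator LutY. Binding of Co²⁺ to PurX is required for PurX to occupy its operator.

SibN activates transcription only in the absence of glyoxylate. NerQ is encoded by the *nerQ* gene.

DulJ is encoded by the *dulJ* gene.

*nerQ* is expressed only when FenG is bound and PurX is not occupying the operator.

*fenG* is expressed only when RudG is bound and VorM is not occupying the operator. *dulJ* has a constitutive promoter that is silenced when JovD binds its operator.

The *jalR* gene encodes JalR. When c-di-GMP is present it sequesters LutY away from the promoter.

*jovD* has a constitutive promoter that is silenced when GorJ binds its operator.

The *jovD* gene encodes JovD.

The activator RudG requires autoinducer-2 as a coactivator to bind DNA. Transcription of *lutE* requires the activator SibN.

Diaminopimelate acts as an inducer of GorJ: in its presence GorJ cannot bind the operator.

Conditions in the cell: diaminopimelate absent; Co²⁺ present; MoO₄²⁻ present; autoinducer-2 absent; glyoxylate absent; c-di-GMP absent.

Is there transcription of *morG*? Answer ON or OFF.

Diaminopimelate is absent, so GorJ is active.
With repressor GorJ bound, *jovD* is not transcribed.
So JovD is not produced.
With no repressor bound, *dulJ* is transcribed.
So DulJ is produced and active.
c-di-GMP is absent, so LutY is active.
No repressor is bound and LutY is active, so *jalR* is transcribed.
So JalR is produced and active.
MoO₄²⁻ is present, so VorM is inactive.
Autoinducer-2 is absent, so RudG is inactive.
Required activator RudG is absent, so *fenG* is not transcribed.
So FenG is not produced.
Co²⁺ is present, so PurX is active.
With repressor PurX bound, *nerQ* is not transcribed.
So NerQ is not produced.
No repressor is bound and DulJ and JalR are active, so *morG* is transcribed.

ON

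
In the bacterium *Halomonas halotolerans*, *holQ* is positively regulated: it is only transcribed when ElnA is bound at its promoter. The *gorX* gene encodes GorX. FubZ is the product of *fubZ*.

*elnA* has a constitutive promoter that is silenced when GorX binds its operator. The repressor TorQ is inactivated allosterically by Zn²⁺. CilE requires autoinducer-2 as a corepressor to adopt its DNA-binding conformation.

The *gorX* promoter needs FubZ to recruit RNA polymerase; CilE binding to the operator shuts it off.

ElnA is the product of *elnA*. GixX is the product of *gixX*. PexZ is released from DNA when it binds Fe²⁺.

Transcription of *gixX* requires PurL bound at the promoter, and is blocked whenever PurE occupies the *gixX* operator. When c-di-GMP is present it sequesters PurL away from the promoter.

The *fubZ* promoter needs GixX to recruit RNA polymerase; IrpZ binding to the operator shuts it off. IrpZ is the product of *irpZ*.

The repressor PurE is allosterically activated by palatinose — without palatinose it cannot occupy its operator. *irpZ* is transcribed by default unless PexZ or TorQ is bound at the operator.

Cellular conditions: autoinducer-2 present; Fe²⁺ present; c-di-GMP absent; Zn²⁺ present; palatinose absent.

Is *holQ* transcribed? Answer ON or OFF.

ON

Fe²⁺ is present, so PexZ is inactive.
Zn²⁺ is present, so TorQ is inactive.
With no repressor bound, *irpZ* is transcribed.
So IrpZ is produced and active.
Palatinose is absent, so PurE is inactive.
c-di-GMP is absent, so PurL is active.
No repressor is bound and PurL is active, so *gixX* is transcribed.
So GixX is produced and active.
With repressor IrpZ bound, *fubZ* is not transcribed.
So FubZ is not produced.
Autoinducer-2 is present, so CilE is active.
With repressor CilE bound, *gorX* is not transcribed.
So GorX is not produced.
With no repressor bound, *elnA* is transcribed.
So ElnA is produced and active.
No repressor is bound and ElnA is active, so *holQ* is transcribed.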